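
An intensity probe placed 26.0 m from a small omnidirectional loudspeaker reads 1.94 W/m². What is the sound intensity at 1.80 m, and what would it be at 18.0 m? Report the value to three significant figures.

By the inverse-square law,
At 1.80 m: (26.0/1.80)² = 208.6, so 1.94 × 208.6 = 404.7 W/m²
At 18.0 m: (1.80/18.0)² = 0.01000, so 404.7 × 0.01000 = 4.047 W/m².

405 W/m²; 4.05 W/m²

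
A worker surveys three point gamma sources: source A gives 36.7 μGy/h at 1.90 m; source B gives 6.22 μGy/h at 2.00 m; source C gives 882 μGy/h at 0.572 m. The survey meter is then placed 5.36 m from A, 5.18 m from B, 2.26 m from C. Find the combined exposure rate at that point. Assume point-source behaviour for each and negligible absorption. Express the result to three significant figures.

Each source contributes Iᵢ·(dᵢ/rᵢ)²; contributions add.
A: 36.7 × (1.90/5.36)² = 4.612 μGy/h
B: 6.22 × (2.00/5.18)² = 0.9272 μGy/h
C: 882 × (0.572/2.26)² = 56.50 μGy/h
Total = 4.612 + 0.9272 + 56.50 = 62.04 μGy/h.

62.0 μGy/h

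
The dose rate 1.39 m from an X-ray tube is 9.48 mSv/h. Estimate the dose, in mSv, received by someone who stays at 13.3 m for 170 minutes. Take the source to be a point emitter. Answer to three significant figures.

By the inverse-square law, rate at 13.3 m:
9.48 × (1.39/13.3)² = 9.48 × 0.01092 = 0.1035 mSv/h.
Dose = rate × time = 0.1035 mSv/h × 2.833 h = 0.2932 mSv.

0.293 mSv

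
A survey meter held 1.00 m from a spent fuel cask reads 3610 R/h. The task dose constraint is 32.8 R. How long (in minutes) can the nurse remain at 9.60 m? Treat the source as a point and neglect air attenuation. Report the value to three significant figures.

50.2 min

Since intensity falls as 1/r², rate at 9.60 m:
(1.00/9.60)² = 0.01085, so 3610 × 0.01085 = 39.17 R/h.
Stay time = 32.8 R ÷ 39.17 R/h = 0.8374 h = 50.24 min.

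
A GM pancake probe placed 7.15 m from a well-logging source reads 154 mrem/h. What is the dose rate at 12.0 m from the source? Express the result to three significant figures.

By the inverse-square law, scaling from 7.15 m to 12.0 m:
154 × (7.15/12.0)² = 154 × 0.3550 = 54.67 mrem/h.

54.7 mrem/h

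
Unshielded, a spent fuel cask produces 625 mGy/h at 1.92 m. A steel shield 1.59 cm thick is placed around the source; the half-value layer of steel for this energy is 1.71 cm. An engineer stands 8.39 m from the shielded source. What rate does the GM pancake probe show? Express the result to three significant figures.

17.2 mGy/h

Distance alone: 625 × (1.92/8.39)² = 625 × 0.05237 = 32.73 mGy/h.
Shield: 1.59/1.71 = 0.9298 half-value layers → attenuation 2^(−0.9298) = 0.5249.
Combined: 32.73 × 0.5249 = 17.18 mGy/h.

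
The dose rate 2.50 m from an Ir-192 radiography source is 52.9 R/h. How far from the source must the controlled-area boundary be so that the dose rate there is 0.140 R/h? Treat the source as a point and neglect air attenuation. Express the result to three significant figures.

48.6 m

Intensity scales as (d₁/d₂)², so d₂ = d₁·√(I₁/I₂).
I₁/I₂ = 52.9/0.140 = 377.9, so d₂ = 2.50 × √377.9 = 48.60 m.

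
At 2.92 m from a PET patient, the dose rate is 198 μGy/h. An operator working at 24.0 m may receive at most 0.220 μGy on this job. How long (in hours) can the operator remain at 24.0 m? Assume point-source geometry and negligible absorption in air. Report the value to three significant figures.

Since intensity falls as 1/r², rate at 24.0 m:
(2.92/24.0)² = 0.01480, so 198 × 0.01480 = 2.930 μGy/h.
Stay time = 0.220 μGy ÷ 2.930 μGy/h = 0.07509 h.

0.0751 h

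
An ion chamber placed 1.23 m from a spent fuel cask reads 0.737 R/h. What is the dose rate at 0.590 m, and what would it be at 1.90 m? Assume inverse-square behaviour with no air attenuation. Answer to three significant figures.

3.20 R/h; 0.309 R/h

Using I₁d₁² = I₂d₂²,
At 0.590 m: (1.23/0.590)² = 4.346, so 0.737 × 4.346 = 3.203 R/h
At 1.90 m: 3.203 × (0.590/1.90)² = 3.203 × 0.09643 = 0.3089 R/h.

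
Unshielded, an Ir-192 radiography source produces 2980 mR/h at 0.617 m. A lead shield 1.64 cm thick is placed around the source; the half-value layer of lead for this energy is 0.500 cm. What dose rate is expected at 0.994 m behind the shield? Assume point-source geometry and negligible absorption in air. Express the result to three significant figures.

118 mR/h

Distance alone: 2980 × (0.617/0.994)² = 2980 × 0.3853 = 1148 mR/h.
Shield: 1.64/0.500 = 3.280 half-value layers → attenuation 2^(−3.280) = 0.1029.
Combined: 1148 × 0.1029 = 118.1 mR/h.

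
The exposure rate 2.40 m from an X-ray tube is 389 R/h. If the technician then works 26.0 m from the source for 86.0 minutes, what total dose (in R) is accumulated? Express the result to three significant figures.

4.75 R

Since intensity falls as 1/r², rate at 26.0 m:
389 × (2.40/26.0)² = 389 × 0.008521 = 3.315 R/h.
Dose = rate × time = 3.315 R/h × 1.433 h = 4.750 R.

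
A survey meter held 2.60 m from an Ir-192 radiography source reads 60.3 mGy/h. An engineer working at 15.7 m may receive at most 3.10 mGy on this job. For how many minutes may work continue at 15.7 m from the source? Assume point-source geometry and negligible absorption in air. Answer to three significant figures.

Applying the 1/r² law, rate at 15.7 m:
60.3 × (2.60/15.7)² = 60.3 × 0.02743 = 1.654 mGy/h.
Stay time = 3.10 mGy ÷ 1.654 mGy/h = 1.874 h = 112.4 min.

112 min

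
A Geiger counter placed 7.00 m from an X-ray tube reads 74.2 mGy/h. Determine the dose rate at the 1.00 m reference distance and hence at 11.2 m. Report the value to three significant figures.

3640 mGy/h; 29.0 mGy/h

Applying the 1/r² law,
At 1.00 m: 74.2 × (7.00/1.00)² = 74.2 × 49.00 = 3636 mGy/h
At 11.2 m: (1.00/11.2)² = 0.007972, so 3636 × 0.007972 = 28.99 mGy/h.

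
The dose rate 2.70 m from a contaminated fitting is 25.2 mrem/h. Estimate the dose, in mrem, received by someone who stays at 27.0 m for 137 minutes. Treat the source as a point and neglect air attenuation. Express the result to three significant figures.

0.575 mrem

Since intensity falls as 1/r², rate at 27.0 m:
25.2 × (2.70/27.0)² = 25.2 × 0.01000 = 0.2520 mrem/h.
Dose = rate × time = 0.2520 mrem/h × 2.283 h = 0.5753 mrem.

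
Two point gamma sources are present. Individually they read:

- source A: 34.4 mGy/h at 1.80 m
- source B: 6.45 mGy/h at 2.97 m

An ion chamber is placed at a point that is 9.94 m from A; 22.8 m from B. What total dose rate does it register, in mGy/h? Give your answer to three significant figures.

Each source contributes Iᵢ·(dᵢ/rᵢ)²; contributions add.
A: 34.4 × (1.80/9.94)² = 1.128 mGy/h
B: 6.45 × (2.97/22.8)² = 0.1094 mGy/h
Total = 1.128 + 0.1094 = 1.237 mGy/h.

1.24 mGy/h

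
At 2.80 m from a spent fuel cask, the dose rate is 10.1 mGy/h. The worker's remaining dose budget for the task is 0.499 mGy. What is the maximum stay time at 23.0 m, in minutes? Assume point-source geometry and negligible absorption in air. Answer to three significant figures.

By the inverse-square law, rate at 23.0 m:
10.1 × (2.80/23.0)² = 10.1 × 0.01482 = 0.1497 mGy/h.
Stay time = 0.499 mGy ÷ 0.1497 mGy/h = 3.333 h = 200.0 min.

200 min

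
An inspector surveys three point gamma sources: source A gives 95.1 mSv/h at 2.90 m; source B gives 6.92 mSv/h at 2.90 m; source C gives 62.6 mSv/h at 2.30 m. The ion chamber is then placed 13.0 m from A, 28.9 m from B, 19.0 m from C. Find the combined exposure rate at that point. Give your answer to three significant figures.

5.72 mSv/h

By superposition, sum each source's inverse-square contribution:
A: 95.1 × (2.90/13.0)² = 4.732 mSv/h
B: 6.92 × (2.90/28.9)² = 0.06968 mSv/h
C: 62.6 × (2.30/19.0)² = 0.9173 mSv/h
Total = 4.732 + 0.06968 + 0.9173 = 5.719 mSv/h.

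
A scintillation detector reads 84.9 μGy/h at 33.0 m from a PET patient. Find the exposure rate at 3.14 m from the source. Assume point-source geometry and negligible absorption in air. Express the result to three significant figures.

By the inverse-square law, the rate at 3.14 m is
(33.0/3.14)² = 110.5, so 84.9 × 110.5 = 9381 μGy/h.

9380 μGy/h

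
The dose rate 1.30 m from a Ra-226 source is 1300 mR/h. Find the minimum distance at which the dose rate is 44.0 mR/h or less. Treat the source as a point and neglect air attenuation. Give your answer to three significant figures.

Since intensity falls as 1/r², d₂ = d₁·√(I₁/I₂).
I₁/I₂ = 1300/44.0 = 29.55, so d₂ = 1.30 × √29.55 = 7.067 m.

7.07 m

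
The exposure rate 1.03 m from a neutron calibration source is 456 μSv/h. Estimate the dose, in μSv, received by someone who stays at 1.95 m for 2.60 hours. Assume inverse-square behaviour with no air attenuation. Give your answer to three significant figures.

Since intensity falls as 1/r², rate at 1.95 m:
456 × (1.03/1.95)² = 456 × 0.2790 = 127.2 μSv/h.
Dose = rate × time = 127.2 μSv/h × 2.600 h = 330.7 μSv.

331 μSv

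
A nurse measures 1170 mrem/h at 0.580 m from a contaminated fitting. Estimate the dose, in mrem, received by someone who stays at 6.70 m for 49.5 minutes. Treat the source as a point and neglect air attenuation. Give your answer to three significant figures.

Since intensity falls as 1/r², rate at 6.70 m:
(0.580/6.70)² = 0.007494, so 1170 × 0.007494 = 8.768 mrem/h.
Dose = rate × time = 8.768 mrem/h × 0.8250 h = 7.234 mrem.

7.23 mrem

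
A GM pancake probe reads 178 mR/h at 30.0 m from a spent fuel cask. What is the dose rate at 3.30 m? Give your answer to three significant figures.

By the inverse-square law, the rate at 3.30 m is
178 × (30.0/3.30)² = 178 × 82.64 = 14710 mR/h.

14700 mR/h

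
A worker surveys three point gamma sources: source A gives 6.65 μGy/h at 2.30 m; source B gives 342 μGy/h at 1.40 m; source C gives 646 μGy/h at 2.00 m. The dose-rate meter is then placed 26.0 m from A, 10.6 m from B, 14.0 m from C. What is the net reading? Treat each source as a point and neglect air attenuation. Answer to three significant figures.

19.2 μGy/h

By superposition, sum each source's inverse-square contribution:
A: 6.65 × (2.30/26.0)² = 0.05204 μGy/h
B: 342 × (1.40/10.6)² = 5.966 μGy/h
C: 646 × (2.00/14.0)² = 13.18 μGy/h
Total = 0.05204 + 5.966 + 13.18 = 19.20 μGy/h.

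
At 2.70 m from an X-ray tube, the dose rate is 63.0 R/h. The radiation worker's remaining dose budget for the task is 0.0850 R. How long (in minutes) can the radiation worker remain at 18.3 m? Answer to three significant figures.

Since intensity falls as 1/r², rate at 18.3 m:
63.0 × (2.70/18.3)² = 63.0 × 0.02177 = 1.372 R/h.
Stay time = 0.0850 R ÷ 1.372 R/h = 0.06195 h = 3.717 min.

3.72 min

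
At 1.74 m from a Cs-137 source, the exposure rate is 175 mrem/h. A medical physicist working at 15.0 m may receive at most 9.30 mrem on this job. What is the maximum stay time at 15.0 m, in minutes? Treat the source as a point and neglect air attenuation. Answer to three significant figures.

Applying the 1/r² law, rate at 15.0 m:
175 × (1.74/15.0)² = 175 × 0.01346 = 2.356 mrem/h.
Stay time = 9.30 mrem ÷ 2.356 mrem/h = 3.947 h = 236.8 min.

237 min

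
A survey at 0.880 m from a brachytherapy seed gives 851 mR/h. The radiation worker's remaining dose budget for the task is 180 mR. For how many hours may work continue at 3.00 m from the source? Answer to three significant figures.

By the inverse-square law, rate at 3.00 m:
(0.880/3.00)² = 0.08604, so 851 × 0.08604 = 73.22 mR/h.
Stay time = 180 mR ÷ 73.22 mR/h = 2.458 h.

2.46 h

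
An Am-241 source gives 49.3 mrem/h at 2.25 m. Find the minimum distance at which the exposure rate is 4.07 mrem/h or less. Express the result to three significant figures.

By the inverse-square law, d₂ = d₁·√(I₁/I₂).
I₁/I₂ = 49.3/4.07 = 12.11, so d₂ = 2.25 × √12.11 = 7.830 m.

7.83 m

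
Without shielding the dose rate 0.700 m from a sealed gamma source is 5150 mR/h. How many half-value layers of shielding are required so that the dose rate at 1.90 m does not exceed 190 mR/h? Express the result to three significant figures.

1.88 half-value layers

At 1.90 m, distance alone gives (0.700/1.90)² = 0.1357, so 5150 × 0.1357 = 698.9 mR/h.
Further attenuation needed: 698.9/190 = 3.678.
n = log₂(3.678) = 1.879 half-value layers.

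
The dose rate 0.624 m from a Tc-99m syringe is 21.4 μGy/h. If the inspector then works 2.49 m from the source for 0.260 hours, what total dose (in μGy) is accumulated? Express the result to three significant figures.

Since intensity falls as 1/r², rate at 2.49 m:
21.4 × (0.624/2.49)² = 21.4 × 0.06280 = 1.344 μGy/h.
Dose = rate × time = 1.344 μGy/h × 0.2600 h = 0.3494 μGy.

0.349 μGy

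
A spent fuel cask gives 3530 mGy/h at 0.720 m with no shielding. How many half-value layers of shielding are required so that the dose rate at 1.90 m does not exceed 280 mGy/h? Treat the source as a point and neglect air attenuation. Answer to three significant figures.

At 1.90 m, distance alone gives 3530 × (0.720/1.90)² = 3530 × 0.1436 = 506.9 mGy/h.
Further attenuation needed: 506.9/280 = 1.810.
n = log₂(1.810) = 0.8560 half-value layers.

0.856 half-value layers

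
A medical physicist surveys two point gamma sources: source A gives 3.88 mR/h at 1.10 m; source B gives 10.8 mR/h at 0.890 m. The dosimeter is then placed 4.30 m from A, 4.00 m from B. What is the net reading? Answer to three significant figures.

0.789 mR/h

Each source contributes Iᵢ·(dᵢ/rᵢ)²; contributions add.
A: 3.88 × (1.10/4.30)² = 0.2539 mR/h
B: 10.8 × (0.890/4.00)² = 0.5347 mR/h
Total = 0.2539 + 0.5347 = 0.7886 mR/h.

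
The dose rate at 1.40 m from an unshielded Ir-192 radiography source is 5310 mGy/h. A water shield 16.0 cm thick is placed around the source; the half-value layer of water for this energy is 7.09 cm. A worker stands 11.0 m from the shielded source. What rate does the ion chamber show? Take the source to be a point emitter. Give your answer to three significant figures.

18.0 mGy/h

Distance alone: (1.40/11.0)² = 0.01620, so 5310 × 0.01620 = 86.02 mGy/h.
Shield: 16.0/7.09 = 2.257 half-value layers → attenuation 2^(−2.257) = 0.2092.
Combined: 86.02 × 0.2092 = 18.00 mGy/h.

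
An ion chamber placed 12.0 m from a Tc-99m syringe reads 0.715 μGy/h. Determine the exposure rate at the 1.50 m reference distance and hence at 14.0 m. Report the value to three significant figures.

45.8 μGy/h; 0.525 μGy/h

Using I₁d₁² = I₂d₂²,
At 1.50 m: (12.0/1.50)² = 64.00, so 0.715 × 64.00 = 45.76 μGy/h
At 14.0 m: 45.76 × (1.50/14.0)² = 45.76 × 0.01148 = 0.5253 μGy/h.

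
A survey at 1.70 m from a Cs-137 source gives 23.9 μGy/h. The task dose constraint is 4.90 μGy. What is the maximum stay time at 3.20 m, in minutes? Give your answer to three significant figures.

Intensity scales as (d₁/d₂)², so rate at 3.20 m:
(1.70/3.20)² = 0.2822, so 23.9 × 0.2822 = 6.745 μGy/h.
Stay time = 4.90 μGy ÷ 6.745 μGy/h = 0.7265 h = 43.59 min.

43.6 min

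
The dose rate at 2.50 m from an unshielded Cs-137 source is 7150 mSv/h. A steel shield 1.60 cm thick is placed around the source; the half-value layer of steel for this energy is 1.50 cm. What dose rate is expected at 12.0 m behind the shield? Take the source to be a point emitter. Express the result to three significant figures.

148 mSv/h

Distance alone: (2.50/12.0)² = 0.04340, so 7150 × 0.04340 = 310.3 mSv/h.
Shield: 1.60/1.50 = 1.067 half-value layers → attenuation 2^(−1.067) = 0.4773.
Combined: 310.3 × 0.4773 = 148.1 mSv/h.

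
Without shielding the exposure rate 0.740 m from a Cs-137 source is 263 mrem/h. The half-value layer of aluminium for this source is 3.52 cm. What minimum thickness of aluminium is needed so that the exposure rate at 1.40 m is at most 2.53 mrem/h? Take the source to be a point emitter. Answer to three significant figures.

17.1 cm

At 1.40 m, distance alone gives 263 × (0.740/1.40)² = 263 × 0.2794 = 73.48 mrem/h.
Further attenuation needed: 73.48/2.53 = 29.04.
n = log₂(29.04) = 4.860 half-value layers.
Thickness = 4.860 × 3.52 cm = 17.11 cm.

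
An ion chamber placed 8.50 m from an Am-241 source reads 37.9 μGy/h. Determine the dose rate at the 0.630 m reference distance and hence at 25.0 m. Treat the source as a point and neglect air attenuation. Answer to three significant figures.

6900 μGy/h; 4.38 μGy/h

Since intensity falls as 1/r²,
At 0.630 m: (8.50/0.630)² = 182.0, so 37.9 × 182.0 = 6898 μGy/h
At 25.0 m: (0.630/25.0)² = 0.0006350, so 6898 × 0.0006350 = 4.380 μGy/h.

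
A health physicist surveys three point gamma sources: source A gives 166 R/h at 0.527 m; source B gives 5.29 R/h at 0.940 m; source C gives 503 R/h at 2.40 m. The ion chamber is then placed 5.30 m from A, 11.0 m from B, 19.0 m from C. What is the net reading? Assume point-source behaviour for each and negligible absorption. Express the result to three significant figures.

9.71 R/h

By superposition, sum each source's inverse-square contribution:
A: 166 × (0.527/5.30)² = 1.641 R/h
B: 5.29 × (0.940/11.0)² = 0.03863 R/h
C: 503 × (2.40/19.0)² = 8.026 R/h
Total = 1.641 + 0.03863 + 8.026 = 9.706 R/h.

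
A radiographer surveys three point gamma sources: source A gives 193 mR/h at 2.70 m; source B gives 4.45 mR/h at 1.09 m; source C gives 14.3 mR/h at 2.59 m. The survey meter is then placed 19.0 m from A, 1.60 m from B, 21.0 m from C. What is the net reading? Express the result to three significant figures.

Each source contributes Iᵢ·(dᵢ/rᵢ)²; contributions add.
A: 193 × (2.70/19.0)² = 3.897 mR/h
B: 4.45 × (1.09/1.60)² = 2.065 mR/h
C: 14.3 × (2.59/21.0)² = 0.2175 mR/h
Total = 3.897 + 2.065 + 0.2175 = 6.179 mR/h.

6.18 mR/h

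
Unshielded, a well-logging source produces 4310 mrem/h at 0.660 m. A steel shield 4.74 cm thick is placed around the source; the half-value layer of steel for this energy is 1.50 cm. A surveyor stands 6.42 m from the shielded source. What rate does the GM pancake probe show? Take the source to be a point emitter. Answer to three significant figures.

Distance alone: (0.660/6.42)² = 0.01057, so 4310 × 0.01057 = 45.56 mrem/h.
Shield: 4.74/1.50 = 3.160 half-value layers → attenuation 2^(−3.160) = 0.1119.
Combined: 45.56 × 0.1119 = 5.098 mrem/h.

5.10 mrem/h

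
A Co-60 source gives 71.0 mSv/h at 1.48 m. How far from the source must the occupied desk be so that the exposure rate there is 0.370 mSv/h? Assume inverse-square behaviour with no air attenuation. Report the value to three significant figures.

By the inverse-square law, d₂ = d₁·√(I₁/I₂).
I₁/I₂ = 71.0/0.370 = 191.9, so d₂ = 1.48 × √191.9 = 20.50 m.

20.5 m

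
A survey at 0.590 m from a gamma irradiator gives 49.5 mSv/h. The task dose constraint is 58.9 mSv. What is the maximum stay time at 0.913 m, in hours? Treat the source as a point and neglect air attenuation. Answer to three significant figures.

2.85 h

Since intensity falls as 1/r², rate at 0.913 m:
(0.590/0.913)² = 0.4176, so 49.5 × 0.4176 = 20.67 mSv/h.
Stay time = 58.9 mSv ÷ 20.67 mSv/h = 2.850 h.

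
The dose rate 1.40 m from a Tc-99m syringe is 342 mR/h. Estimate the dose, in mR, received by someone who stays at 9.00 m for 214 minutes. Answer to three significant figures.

29.5 mR

Intensity scales as (d₁/d₂)², so rate at 9.00 m:
(1.40/9.00)² = 0.02420, so 342 × 0.02420 = 8.276 mR/h.
Dose = rate × time = 8.276 mR/h × 3.567 h = 29.52 mR.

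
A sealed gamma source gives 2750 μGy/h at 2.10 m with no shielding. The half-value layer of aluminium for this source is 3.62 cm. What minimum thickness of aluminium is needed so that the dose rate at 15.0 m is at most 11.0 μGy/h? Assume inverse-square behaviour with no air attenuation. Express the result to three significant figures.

8.30 cm

At 15.0 m, distance alone gives (2.10/15.0)² = 0.01960, so 2750 × 0.01960 = 53.90 μGy/h.
Further attenuation needed: 53.90/11.0 = 4.900.
n = log₂(4.900) = 2.293 half-value layers.
Thickness = 2.293 × 3.62 cm = 8.301 cm.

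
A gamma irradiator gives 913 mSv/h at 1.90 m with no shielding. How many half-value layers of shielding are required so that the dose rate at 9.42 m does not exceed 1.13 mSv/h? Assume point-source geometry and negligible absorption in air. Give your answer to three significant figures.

At 9.42 m, distance alone gives (1.90/9.42)² = 0.04068, so 913 × 0.04068 = 37.14 mSv/h.
Further attenuation needed: 37.14/1.13 = 32.87.
n = log₂(32.87) = 5.039 half-value layers.

5.04 half-value layers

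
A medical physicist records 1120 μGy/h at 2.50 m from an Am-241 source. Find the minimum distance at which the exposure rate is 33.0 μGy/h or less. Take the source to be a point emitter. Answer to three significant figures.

Since intensity falls as 1/r², d₂ = d₁·√(I₁/I₂).
I₁/I₂ = 1120/33.0 = 33.94, so d₂ = 2.50 × √33.94 = 14.56 m.

14.6 m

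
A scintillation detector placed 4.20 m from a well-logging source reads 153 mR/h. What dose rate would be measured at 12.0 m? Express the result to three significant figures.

Since intensity falls as 1/r², scaling from 4.20 m to 12.0 m:
153 × (4.20/12.0)² = 153 × 0.1225 = 18.74 mR/h.

18.7 mR/h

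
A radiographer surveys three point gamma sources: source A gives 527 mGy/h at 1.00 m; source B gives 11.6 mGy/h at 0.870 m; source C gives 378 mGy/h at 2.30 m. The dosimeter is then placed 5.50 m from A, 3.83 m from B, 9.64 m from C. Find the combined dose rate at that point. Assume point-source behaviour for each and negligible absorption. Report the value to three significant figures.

39.5 mGy/h

Each source contributes Iᵢ·(dᵢ/rᵢ)²; contributions add.
A: 527 × (1.00/5.50)² = 17.42 mGy/h
B: 11.6 × (0.870/3.83)² = 0.5985 mGy/h
C: 378 × (2.30/9.64)² = 21.52 mGy/h
Total = 17.42 + 0.5985 + 21.52 = 39.54 mGy/h.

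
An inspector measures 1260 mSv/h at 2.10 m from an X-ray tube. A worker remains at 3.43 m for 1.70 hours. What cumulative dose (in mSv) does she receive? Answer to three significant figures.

Since intensity falls as 1/r², rate at 3.43 m:
(2.10/3.43)² = 0.3748, so 1260 × 0.3748 = 472.2 mSv/h.
Dose = rate × time = 472.2 mSv/h × 1.700 h = 802.7 mSv.

803 mSv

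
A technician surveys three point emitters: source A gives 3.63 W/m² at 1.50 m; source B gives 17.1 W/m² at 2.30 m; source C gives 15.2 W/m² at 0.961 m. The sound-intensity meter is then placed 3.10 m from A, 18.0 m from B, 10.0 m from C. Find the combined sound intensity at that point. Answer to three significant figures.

1.27 W/m²

By superposition, sum each source's inverse-square contribution:
A: 3.63 × (1.50/3.10)² = 0.8499 W/m²
B: 17.1 × (2.30/18.0)² = 0.2792 W/m²
C: 15.2 × (0.961/10.0)² = 0.1404 W/m²
Total = 0.8499 + 0.2792 + 0.1404 = 1.270 W/m².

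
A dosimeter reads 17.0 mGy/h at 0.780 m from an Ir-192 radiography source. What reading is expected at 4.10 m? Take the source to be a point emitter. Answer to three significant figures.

0.615 mGy/h

Applying the 1/r² law, the rate at 4.10 m is
(0.780/4.10)² = 0.03619, so 17.0 × 0.03619 = 0.6152 mGy/h.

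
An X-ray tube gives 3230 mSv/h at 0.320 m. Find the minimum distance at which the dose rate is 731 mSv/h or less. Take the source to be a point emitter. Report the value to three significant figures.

0.673 m

Since intensity falls as 1/r², d₂ = d₁·√(I₁/I₂).
I₁/I₂ = 3230/731 = 4.419, so d₂ = 0.320 × √4.419 = 0.6727 m.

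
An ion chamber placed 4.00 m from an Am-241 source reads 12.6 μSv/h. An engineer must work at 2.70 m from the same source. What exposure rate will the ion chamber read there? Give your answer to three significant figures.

27.7 μSv/h

Intensity scales as (d₁/d₂)², so scaling from 4.00 m to 2.70 m:
12.6 × (4.00/2.70)² = 12.6 × 2.195 = 27.66 μSv/h.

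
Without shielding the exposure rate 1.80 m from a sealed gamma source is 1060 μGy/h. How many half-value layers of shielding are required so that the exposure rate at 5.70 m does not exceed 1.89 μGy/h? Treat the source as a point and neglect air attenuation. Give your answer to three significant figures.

5.81 half-value layers

At 5.70 m, distance alone gives 1060 × (1.80/5.70)² = 1060 × 0.09972 = 105.7 μGy/h.
Further attenuation needed: 105.7/1.89 = 55.93.
n = log₂(55.93) = 5.806 half-value layers.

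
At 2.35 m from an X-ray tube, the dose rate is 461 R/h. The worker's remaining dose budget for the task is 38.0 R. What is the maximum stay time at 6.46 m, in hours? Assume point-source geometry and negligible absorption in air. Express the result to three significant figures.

By the inverse-square law, rate at 6.46 m:
(2.35/6.46)² = 0.1323, so 461 × 0.1323 = 60.99 R/h.
Stay time = 38.0 R ÷ 60.99 R/h = 0.6231 h.

0.623 h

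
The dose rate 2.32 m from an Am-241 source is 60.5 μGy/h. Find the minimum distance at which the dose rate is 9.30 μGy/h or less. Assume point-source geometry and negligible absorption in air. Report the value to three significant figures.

Intensity scales as (d₁/d₂)², so d₂ = d₁·√(I₁/I₂).
I₁/I₂ = 60.5/9.30 = 6.505, so d₂ = 2.32 × √6.505 = 5.917 m.

5.92 m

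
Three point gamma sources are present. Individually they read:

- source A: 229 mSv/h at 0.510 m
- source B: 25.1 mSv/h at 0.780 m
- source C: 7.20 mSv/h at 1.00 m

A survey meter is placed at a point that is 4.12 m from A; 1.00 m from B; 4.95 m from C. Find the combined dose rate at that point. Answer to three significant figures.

19.1 mSv/h

By superposition, sum each source's inverse-square contribution:
A: 229 × (0.510/4.12)² = 3.509 mSv/h
B: 25.1 × (0.780/1.00)² = 15.27 mSv/h
C: 7.20 × (1.00/4.95)² = 0.2938 mSv/h
Total = 3.509 + 15.27 + 0.2938 = 19.07 mSv/h.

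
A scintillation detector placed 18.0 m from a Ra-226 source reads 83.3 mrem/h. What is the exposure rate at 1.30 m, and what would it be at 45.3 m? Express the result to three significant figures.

Intensity scales as (d₁/d₂)², so
At 1.30 m: 83.3 × (18.0/1.30)² = 83.3 × 191.7 = 15970 mrem/h
At 45.3 m: (1.30/45.3)² = 0.0008236, so 15970 × 0.0008236 = 13.15 mrem/h.

16000 mrem/h; 13.2 mrem/h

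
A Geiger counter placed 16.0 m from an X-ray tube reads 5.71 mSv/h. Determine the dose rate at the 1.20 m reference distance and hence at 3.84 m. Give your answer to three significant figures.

Intensity scales as (d₁/d₂)², so
At 1.20 m: 5.71 × (16.0/1.20)² = 5.71 × 177.8 = 1015 mSv/h
At 3.84 m: 1015 × (1.20/3.84)² = 1015 × 0.09766 = 99.12 mSv/h.

1020 mSv/h; 99.1 mSv/h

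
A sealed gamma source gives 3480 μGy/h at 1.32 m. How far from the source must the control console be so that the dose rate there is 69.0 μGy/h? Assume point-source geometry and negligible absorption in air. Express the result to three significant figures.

Using I₁d₁² = I₂d₂², d₂ = d₁·√(I₁/I₂).
I₁/I₂ = 3480/69.0 = 50.43, so d₂ = 1.32 × √50.43 = 9.374 m.

9.37 m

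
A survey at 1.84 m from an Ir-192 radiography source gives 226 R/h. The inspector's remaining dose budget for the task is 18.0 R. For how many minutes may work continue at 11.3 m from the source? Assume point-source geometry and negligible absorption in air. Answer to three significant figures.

180 min

By the inverse-square law, rate at 11.3 m:
(1.84/11.3)² = 0.02651, so 226 × 0.02651 = 5.991 R/h.
Stay time = 18.0 R ÷ 5.991 R/h = 3.005 h = 180.3 min.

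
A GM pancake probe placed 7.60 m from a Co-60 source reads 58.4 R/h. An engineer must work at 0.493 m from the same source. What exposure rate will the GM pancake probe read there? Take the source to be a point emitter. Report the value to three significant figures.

Applying the 1/r² law, scaling from 7.60 m to 0.493 m:
(7.60/0.493)² = 237.6, so 58.4 × 237.6 = 13880 R/h.

13900 R/h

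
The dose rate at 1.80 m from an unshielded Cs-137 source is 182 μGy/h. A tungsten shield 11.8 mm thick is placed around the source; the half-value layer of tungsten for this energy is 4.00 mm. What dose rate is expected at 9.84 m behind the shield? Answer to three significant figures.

0.788 μGy/h

Distance alone: 182 × (1.80/9.84)² = 182 × 0.03346 = 6.090 μGy/h.
Shield: 11.8/4.00 = 2.950 half-value layers → attenuation 2^(−2.950) = 0.1294.
Combined: 6.090 × 0.1294 = 0.7880 μGy/h.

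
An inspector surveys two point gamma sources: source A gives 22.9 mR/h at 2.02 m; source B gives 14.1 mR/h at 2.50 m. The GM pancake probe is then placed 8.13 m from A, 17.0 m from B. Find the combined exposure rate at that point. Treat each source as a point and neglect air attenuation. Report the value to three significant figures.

1.72 mR/h

Each source contributes Iᵢ·(dᵢ/rᵢ)²; contributions add.
A: 22.9 × (2.02/8.13)² = 1.414 mR/h
B: 14.1 × (2.50/17.0)² = 0.3049 mR/h
Total = 1.414 + 0.3049 = 1.719 mR/h.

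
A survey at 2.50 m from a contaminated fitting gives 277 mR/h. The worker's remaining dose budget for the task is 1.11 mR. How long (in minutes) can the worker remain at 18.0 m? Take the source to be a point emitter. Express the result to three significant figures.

12.5 min

Applying the 1/r² law, rate at 18.0 m:
(2.50/18.0)² = 0.01929, so 277 × 0.01929 = 5.343 mR/h.
Stay time = 1.11 mR ÷ 5.343 mR/h = 0.2077 h = 12.46 min.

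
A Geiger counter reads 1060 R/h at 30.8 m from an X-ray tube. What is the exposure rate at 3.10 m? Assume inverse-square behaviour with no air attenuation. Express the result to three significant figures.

Using I₁d₁² = I₂d₂², the rate at 3.10 m is
(30.8/3.10)² = 98.71, so 1060 × 98.71 = 104600 R/h.

105000 R/h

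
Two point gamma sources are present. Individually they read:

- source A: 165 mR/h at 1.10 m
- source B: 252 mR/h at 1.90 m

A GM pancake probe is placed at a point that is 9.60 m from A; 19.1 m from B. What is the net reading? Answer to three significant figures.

Each source contributes Iᵢ·(dᵢ/rᵢ)²; contributions add.
A: 165 × (1.10/9.60)² = 2.166 mR/h
B: 252 × (1.90/19.1)² = 2.494 mR/h
Total = 2.166 + 2.494 = 4.660 mR/h.

4.66 mR/h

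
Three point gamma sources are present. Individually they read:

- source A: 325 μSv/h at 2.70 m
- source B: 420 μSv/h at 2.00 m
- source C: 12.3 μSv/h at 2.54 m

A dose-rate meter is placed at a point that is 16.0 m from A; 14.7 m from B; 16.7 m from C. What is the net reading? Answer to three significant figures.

17.3 μSv/h

Each source contributes Iᵢ·(dᵢ/rᵢ)²; contributions add.
A: 325 × (2.70/16.0)² = 9.255 μSv/h
B: 420 × (2.00/14.7)² = 7.775 μSv/h
C: 12.3 × (2.54/16.7)² = 0.2845 μSv/h
Total = 9.255 + 7.775 + 0.2845 = 17.31 μSv/h.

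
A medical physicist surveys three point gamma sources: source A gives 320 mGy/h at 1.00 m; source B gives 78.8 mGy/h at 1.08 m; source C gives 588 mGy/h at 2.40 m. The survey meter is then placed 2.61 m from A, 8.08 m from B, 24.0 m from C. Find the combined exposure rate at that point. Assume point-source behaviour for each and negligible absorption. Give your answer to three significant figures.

54.3 mGy/h

By superposition, sum each source's inverse-square contribution:
A: 320 × (1.00/2.61)² = 46.98 mGy/h
B: 78.8 × (1.08/8.08)² = 1.408 mGy/h
C: 588 × (2.40/24.0)² = 5.880 mGy/h
Total = 46.98 + 1.408 + 5.880 = 54.27 mGy/h.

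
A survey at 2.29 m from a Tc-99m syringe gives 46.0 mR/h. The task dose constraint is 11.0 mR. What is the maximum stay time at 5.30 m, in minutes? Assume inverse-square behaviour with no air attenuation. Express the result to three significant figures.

76.9 min

Intensity scales as (d₁/d₂)², so rate at 5.30 m:
46.0 × (2.29/5.30)² = 46.0 × 0.1867 = 8.588 mR/h.
Stay time = 11.0 mR ÷ 8.588 mR/h = 1.281 h = 76.86 min.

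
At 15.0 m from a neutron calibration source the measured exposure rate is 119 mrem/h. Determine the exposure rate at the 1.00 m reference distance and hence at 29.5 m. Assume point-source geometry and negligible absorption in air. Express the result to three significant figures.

26800 mrem/h; 30.8 mrem/h

By the inverse-square law,
At 1.00 m: (15.0/1.00)² = 225.0, so 119 × 225.0 = 26780 mrem/h
At 29.5 m: (1.00/29.5)² = 0.001149, so 26780 × 0.001149 = 30.77 mrem/h.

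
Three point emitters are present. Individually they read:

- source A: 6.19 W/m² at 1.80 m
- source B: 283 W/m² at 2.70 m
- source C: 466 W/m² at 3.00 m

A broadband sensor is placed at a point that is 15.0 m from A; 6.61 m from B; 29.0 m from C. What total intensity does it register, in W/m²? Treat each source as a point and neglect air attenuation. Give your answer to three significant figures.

By superposition, sum each source's inverse-square contribution:
A: 6.19 × (1.80/15.0)² = 0.08914 W/m²
B: 283 × (2.70/6.61)² = 47.22 W/m²
C: 466 × (3.00/29.0)² = 4.987 W/m²
Total = 0.08914 + 47.22 + 4.987 = 52.30 W/m².

52.3 W/m²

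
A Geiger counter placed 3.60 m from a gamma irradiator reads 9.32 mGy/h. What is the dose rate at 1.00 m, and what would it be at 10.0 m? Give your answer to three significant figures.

121 mGy/h; 1.21 mGy/h

Since intensity falls as 1/r²,
At 1.00 m: (3.60/1.00)² = 12.96, so 9.32 × 12.96 = 120.8 mGy/h
At 10.0 m: 120.8 × (1.00/10.0)² = 120.8 × 0.01000 = 1.208 mGy/h.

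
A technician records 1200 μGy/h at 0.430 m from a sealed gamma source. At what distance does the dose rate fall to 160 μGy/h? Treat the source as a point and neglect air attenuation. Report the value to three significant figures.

Since intensity falls as 1/r², d₂ = d₁·√(I₁/I₂).
I₁/I₂ = 1200/160 = 7.500, so d₂ = 0.430 × √7.500 = 1.178 m.

1.18 m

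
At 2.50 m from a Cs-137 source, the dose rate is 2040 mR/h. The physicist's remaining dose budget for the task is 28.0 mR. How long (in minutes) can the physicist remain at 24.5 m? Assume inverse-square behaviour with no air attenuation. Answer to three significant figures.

By the inverse-square law, rate at 24.5 m:
(2.50/24.5)² = 0.01041, so 2040 × 0.01041 = 21.24 mR/h.
Stay time = 28.0 mR ÷ 21.24 mR/h = 1.318 h = 79.08 min.

79.1 min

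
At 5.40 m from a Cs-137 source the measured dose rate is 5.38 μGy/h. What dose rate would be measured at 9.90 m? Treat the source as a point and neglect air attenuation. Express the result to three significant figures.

Since intensity falls as 1/r², scaling from 5.40 m to 9.90 m:
(5.40/9.90)² = 0.2975, so 5.38 × 0.2975 = 1.601 μGy/h.

1.60 μGy/h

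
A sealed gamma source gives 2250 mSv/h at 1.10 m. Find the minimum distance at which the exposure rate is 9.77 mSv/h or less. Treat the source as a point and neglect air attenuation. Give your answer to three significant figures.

Since intensity falls as 1/r², d₂ = d₁·√(I₁/I₂).
I₁/I₂ = 2250/9.77 = 230.3, so d₂ = 1.10 × √230.3 = 16.69 m.

16.7 m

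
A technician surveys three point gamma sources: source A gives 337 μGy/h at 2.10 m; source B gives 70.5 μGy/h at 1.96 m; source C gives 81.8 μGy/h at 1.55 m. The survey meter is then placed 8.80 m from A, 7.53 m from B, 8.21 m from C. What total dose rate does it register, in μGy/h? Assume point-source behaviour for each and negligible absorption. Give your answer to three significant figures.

By superposition, sum each source's inverse-square contribution:
A: 337 × (2.10/8.80)² = 19.19 μGy/h
B: 70.5 × (1.96/7.53)² = 4.777 μGy/h
C: 81.8 × (1.55/8.21)² = 2.916 μGy/h
Total = 19.19 + 4.777 + 2.916 = 26.88 μGy/h.

26.9 μGy/h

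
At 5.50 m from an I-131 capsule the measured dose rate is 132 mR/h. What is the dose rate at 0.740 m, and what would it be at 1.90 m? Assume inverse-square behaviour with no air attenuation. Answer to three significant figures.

Intensity scales as (d₁/d₂)², so
At 0.740 m: (5.50/0.740)² = 55.24, so 132 × 55.24 = 7292 mR/h
At 1.90 m: (0.740/1.90)² = 0.1517, so 7292 × 0.1517 = 1106 mR/h.

7290 mR/h; 1110 mR/h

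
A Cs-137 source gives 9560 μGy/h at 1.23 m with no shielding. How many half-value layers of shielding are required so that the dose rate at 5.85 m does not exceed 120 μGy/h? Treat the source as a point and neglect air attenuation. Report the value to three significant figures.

At 5.85 m, distance alone gives (1.23/5.85)² = 0.04421, so 9560 × 0.04421 = 422.6 μGy/h.
Further attenuation needed: 422.6/120 = 3.522.
n = log₂(3.522) = 1.816 half-value layers.

1.82 half-value layers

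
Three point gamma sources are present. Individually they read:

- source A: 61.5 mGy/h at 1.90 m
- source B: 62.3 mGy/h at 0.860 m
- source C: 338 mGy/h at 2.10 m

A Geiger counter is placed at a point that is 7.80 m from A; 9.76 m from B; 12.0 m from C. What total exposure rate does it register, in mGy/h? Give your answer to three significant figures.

14.5 mGy/h

Each source contributes Iᵢ·(dᵢ/rᵢ)²; contributions add.
A: 61.5 × (1.90/7.80)² = 3.649 mGy/h
B: 62.3 × (0.860/9.76)² = 0.4837 mGy/h
C: 338 × (2.10/12.0)² = 10.35 mGy/h
Total = 3.649 + 0.4837 + 10.35 = 14.48 mGy/h.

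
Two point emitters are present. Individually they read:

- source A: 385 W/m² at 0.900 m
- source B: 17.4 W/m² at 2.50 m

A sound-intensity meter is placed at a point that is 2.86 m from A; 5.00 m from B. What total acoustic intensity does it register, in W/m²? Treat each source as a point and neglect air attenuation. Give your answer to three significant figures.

42.5 W/m²

By superposition, sum each source's inverse-square contribution:
A: 385 × (0.900/2.86)² = 38.13 W/m²
B: 17.4 × (2.50/5.00)² = 4.350 W/m²
Total = 38.13 + 4.350 = 42.48 W/m².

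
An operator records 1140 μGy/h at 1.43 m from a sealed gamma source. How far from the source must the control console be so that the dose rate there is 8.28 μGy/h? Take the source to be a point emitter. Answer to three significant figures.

Applying the 1/r² law, d₂ = d₁·√(I₁/I₂).
I₁/I₂ = 1140/8.28 = 137.7, so d₂ = 1.43 × √137.7 = 16.78 m.

16.8 m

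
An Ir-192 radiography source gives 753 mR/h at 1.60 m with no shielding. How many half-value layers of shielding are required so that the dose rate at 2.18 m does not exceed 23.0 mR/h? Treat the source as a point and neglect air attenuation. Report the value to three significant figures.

4.14 half-value layers

At 2.18 m, distance alone gives (1.60/2.18)² = 0.5387, so 753 × 0.5387 = 405.6 mR/h.
Further attenuation needed: 405.6/23.0 = 17.63.
n = log₂(17.63) = 4.140 half-value layers.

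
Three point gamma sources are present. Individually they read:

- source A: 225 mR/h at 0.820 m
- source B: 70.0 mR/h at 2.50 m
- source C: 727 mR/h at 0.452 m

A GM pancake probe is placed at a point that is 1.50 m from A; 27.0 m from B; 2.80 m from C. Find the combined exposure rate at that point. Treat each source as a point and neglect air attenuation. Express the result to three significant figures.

86.8 mR/h

Each source contributes Iᵢ·(dᵢ/rᵢ)²; contributions add.
A: 225 × (0.820/1.50)² = 67.24 mR/h
B: 70.0 × (2.50/27.0)² = 0.6001 mR/h
C: 727 × (0.452/2.80)² = 18.95 mR/h
Total = 67.24 + 0.6001 + 18.95 = 86.79 mR/h.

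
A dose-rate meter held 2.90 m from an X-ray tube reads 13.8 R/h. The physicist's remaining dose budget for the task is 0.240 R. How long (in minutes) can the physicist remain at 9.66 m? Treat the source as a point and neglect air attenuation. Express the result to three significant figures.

Applying the 1/r² law, rate at 9.66 m:
(2.90/9.66)² = 0.09012, so 13.8 × 0.09012 = 1.244 R/h.
Stay time = 0.240 R ÷ 1.244 R/h = 0.1929 h = 11.57 min.

11.6 min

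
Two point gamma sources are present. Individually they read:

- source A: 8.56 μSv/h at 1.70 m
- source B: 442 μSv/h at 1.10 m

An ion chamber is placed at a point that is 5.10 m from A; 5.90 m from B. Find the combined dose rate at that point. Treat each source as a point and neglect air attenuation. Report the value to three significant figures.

16.3 μSv/h

Each source contributes Iᵢ·(dᵢ/rᵢ)²; contributions add.
A: 8.56 × (1.70/5.10)² = 0.9511 μSv/h
B: 442 × (1.10/5.90)² = 15.36 μSv/h
Total = 0.9511 + 15.36 = 16.31 μSv/h.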